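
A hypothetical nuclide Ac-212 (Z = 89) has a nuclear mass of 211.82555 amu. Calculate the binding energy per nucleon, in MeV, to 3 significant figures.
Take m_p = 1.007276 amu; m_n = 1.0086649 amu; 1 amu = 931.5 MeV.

Z = 89, so N = A − Z = 212 − 89 = 123.
Σm = 89·m_p + 123·m_n = 89.647564 + 124.0657827 = 213.7133467 amu
Mass defect Δm = 213.7133467 − 211.82555 = 1.8877967 amu
Binding energy = Δm·c² = 1.8877967 × 931.5 MeV/amu = 1758.48 MeV
BE/A = 1758.48 MeV / 212 = 8.2947 MeV/nucleon

8.29 MeV/nucleon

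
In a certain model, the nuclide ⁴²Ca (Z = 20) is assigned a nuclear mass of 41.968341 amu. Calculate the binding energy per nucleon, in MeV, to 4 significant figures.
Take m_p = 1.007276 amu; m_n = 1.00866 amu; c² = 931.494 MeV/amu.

8.155 MeV/nucleon

The nucleus contains 20 protons and 42 − 20 = 22 neutrons.
Σm = 20·m_p + 22·m_n = 20.145520 + 22.19052 = 42.336040 amu
Δm = 42.336040 − 41.968341 = 0.367699 amu
Binding energy = Δm·c² = 0.367699 × 931.494 MeV/amu = 342.509 MeV
BE/A = 342.509 MeV / 42 = 8.155 MeV/nucleon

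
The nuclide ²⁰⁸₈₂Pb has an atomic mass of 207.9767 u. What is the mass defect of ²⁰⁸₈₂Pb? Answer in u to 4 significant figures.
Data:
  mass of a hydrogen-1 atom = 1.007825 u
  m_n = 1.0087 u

1.761 u

Mass of separated nucleons = 82(1.007825) + 126(1.0087) = 82.641650 + 127.0962 = 209.737850 u
Δm = 209.737850 − 207.9767 = 1.761150 u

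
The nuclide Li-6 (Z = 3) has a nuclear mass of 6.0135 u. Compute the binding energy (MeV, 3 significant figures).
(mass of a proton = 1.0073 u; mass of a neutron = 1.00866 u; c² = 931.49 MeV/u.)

The nucleus contains 3 protons and 6 − 3 = 3 neutrons.
Total constituent mass: 3 × 1.0073 + 3 × 1.00866 = 6.04788 u
The mass defect is 6.04788 − 6.0135 = 0.03438 u.
Converting to energy: 0.03438 u × 931.49 MeV/u = 32.0246 MeV

32.0 MeV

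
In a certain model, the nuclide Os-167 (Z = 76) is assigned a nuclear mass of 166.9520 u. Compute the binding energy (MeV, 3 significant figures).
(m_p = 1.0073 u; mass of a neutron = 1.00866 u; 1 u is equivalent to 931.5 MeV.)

1300 MeV

Z = 76, so N = A − Z = 167 − 76 = 91.
Σm = 76·m_p + 91·m_n = 76.5548 + 91.78806 = 168.34286 u
Δm = 168.34286 − 166.9520 = 1.39086 u
Binding energy = Δm·c² = 1.39086 × 931.5 MeV/u = 1295.59 MeV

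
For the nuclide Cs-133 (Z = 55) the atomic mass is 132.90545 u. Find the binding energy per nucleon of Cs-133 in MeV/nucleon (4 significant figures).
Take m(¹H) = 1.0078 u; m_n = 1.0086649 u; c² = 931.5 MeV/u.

8.400 MeV/nucleon

Z = 55, so N = A − Z = 133 − 55 = 78.
Σm = 55·m(¹H) + 78·m_n = 55.4290 + 78.6758622 = 134.1048622 u
Mass defect Δm = 134.1048622 − 132.90545 = 1.1994122 u
Binding energy = Δm·c² = 1.1994122 × 931.5 MeV/u = 1117.25 MeV
Per nucleon: 1117.25 / 133 = 8.400 MeV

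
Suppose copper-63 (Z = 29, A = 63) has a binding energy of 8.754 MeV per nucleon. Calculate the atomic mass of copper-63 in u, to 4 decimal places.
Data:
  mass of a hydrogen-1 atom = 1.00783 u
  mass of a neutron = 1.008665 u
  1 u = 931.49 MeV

Total binding energy = 63 × 8.754 = 551.502 MeV
Mass defect = 551.502 MeV / (931.49 MeV/u) = 0.592064 u
Constituent mass = 29(1.00783) + 34(1.008665) = 63.521680 u
Atomic mass = 63.521680 − 0.592064 = 62.929616 u ≈ 62.9296 u (to 4 decimal places)

62.9296 u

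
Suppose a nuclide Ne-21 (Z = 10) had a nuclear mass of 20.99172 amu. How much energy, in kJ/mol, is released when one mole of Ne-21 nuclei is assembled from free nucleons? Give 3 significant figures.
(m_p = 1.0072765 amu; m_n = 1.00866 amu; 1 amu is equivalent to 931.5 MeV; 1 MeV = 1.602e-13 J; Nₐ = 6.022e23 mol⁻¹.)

Σm = 10·m_p + 11·m_n = 10.0727650 + 11.09526 = 21.1680250 amu
Δm = 21.1680250 − 20.99172 = 0.1763050 amu
Converting to energy: 0.1763050 amu × 931.5 MeV/amu = 164.228 MeV
Per nucleus in joules: 164.228 MeV × 1.602e-13 J/MeV = 2.6309e-11 J
Per mole: 2.6309e-11 J × 6.022e23 mol⁻¹ = 1.5843e+13 J/mol

1.58e+10 kJ/mol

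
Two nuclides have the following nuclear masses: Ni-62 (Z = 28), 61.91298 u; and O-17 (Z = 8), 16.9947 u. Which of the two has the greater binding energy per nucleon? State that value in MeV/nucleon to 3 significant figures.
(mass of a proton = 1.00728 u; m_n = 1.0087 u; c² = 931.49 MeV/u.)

Ni-62: Σm = 28(1.00728) + 34(1.0087) = 62.49964 u; Δm = 0.58666 u; E_B = 546.47 MeV; E_B/A = 8.814 MeV
O-17: Σm = 8(1.00728) + 9(1.0087) = 17.13654 u; Δm = 0.14184 u; E_B = 132.12 MeV; E_B/A = 7.772 MeV
Ni-62 has the higher binding energy per nucleon, so it is the more tightly bound nucleus.

Ni-62; 8.81 MeV/nucleon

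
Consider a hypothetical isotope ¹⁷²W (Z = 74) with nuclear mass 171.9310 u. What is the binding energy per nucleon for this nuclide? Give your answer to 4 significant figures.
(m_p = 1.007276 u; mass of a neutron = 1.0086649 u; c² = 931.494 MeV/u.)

Total constituent mass: 74 × 1.007276 + 98 × 1.0086649 = 173.3875842 u
The mass defect is 173.3875842 − 171.9310 = 1.4565842 u.
E_B = 1.4565842 × 931.494 = 1356.80 MeV
BE/A = 1356.80 MeV / 172 = 7.888 MeV/nucleon

7.888 MeV/nucleon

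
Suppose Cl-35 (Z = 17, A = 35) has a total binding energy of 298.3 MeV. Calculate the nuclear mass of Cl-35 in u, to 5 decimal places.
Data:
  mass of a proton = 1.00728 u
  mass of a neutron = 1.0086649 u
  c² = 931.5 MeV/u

Mass defect = 298.3 MeV / (931.5 MeV/u) = 0.3202362 u
Constituent mass = 17(1.00728) + 18(1.0086649) = 35.2797282 u
Nuclear mass = 35.2797282 − 0.3202362 = 34.9594920 u ≈ 34.95949 u (to 5 decimal places)

34.95949 u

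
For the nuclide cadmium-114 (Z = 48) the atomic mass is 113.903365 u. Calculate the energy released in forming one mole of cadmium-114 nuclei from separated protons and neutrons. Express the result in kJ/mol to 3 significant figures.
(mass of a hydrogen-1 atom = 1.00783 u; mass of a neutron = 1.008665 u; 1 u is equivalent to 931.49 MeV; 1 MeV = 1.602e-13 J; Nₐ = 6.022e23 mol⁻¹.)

9.38e+10 kJ/mol

Z = 48, so N = A − Z = 114 − 48 = 66.
Σm = 48·m(¹H) + 66·m_n = 48.37584 + 66.571890 = 114.947730 u
The mass defect is 114.947730 − 113.903365 = 1.044365 u.
Binding energy = Δm·c² = 1.044365 × 931.49 MeV/u = 972.816 MeV
Per nucleus in joules: 972.816 MeV × 1.602e-13 J/MeV = 1.55845e-10 J
Per mole: 1.55845e-10 J × 6.022e23 mol⁻¹ = 9.38499e+13 J/mol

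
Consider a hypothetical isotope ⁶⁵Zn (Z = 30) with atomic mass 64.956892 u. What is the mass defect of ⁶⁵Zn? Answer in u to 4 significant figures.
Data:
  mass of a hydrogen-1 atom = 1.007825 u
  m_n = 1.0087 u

0.5824 u

Σm = 30·m(¹H) + 35·m_n = 30.234750 + 35.3045 = 65.539250 u
Mass defect Δm = 65.539250 − 64.956892 = 0.582358 u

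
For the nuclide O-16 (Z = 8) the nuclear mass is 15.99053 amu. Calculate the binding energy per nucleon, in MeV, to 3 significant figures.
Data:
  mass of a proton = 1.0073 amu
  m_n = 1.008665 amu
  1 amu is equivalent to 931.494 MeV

Z = 8, so N = A − Z = 16 − 8 = 8.
Total constituent mass: 8 × 1.0073 + 8 × 1.008665 = 16.127720 amu
Mass defect Δm = 16.127720 − 15.99053 = 0.137190 amu
Converting to energy: 0.137190 amu × 931.494 MeV/amu = 127.792 MeV
BE/A = 127.792 MeV / 16 = 7.987 MeV/nucleon

7.99 MeV/nucleon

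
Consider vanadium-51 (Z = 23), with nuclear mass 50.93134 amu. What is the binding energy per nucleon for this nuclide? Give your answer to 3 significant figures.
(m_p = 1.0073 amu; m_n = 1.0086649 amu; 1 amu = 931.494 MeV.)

8.75 MeV/nucleon

Mass of separated nucleons = 23(1.0073) + 28(1.0086649) = 23.1679 + 28.2426172 = 51.4105172 amu
Mass defect Δm = 51.4105172 − 50.93134 = 0.4791772 amu
Binding energy = Δm·c² = 0.4791772 × 931.494 MeV/amu = 446.351 MeV
BE/A = 446.351 MeV / 51 = 8.752 MeV/nucleon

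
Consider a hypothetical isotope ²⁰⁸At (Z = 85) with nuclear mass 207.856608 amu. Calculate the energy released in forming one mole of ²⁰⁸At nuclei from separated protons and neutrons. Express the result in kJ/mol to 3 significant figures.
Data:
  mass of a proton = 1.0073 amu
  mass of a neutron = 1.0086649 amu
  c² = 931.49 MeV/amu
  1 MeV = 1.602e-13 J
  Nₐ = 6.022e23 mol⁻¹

1.64e+11 kJ/mol

Total constituent mass: 85 × 1.0073 + 123 × 1.0086649 = 209.6862827 amu
Δm = 209.6862827 − 207.856608 = 1.8296747 amu
Binding energy = Δm·c² = 1.8296747 × 931.49 MeV/amu = 1704.32 MeV
Per nucleus in joules: 1704.32 MeV × 1.602e-13 J/MeV = 2.7303e-10 J
Per mole: 2.7303e-10 J × 6.022e23 mol⁻¹ = 1.6442e+14 J/mol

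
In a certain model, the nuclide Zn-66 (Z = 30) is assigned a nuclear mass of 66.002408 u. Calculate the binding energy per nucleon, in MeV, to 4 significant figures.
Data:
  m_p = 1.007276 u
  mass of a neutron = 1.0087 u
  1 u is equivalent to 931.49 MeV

7.467 MeV/nucleon

The nucleus contains 30 protons and 66 − 30 = 36 neutrons.
Σm = 30·m_p + 36·m_n = 30.218280 + 36.3132 = 66.531480 u
The mass defect is 66.531480 − 66.002408 = 0.529072 u.
Converting to energy: 0.529072 u × 931.49 MeV/u = 492.825 MeV
Per nucleon: 492.825 / 66 = 7.467 MeV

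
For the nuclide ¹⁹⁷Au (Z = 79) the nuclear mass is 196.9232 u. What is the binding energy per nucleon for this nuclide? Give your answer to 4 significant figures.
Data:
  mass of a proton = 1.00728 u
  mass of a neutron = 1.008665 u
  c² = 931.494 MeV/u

Total constituent mass: 79 × 1.00728 + 118 × 1.008665 = 198.597590 u
The mass defect is 198.597590 − 196.9232 = 1.674390 u.
Binding energy = Δm·c² = 1.674390 × 931.494 MeV/u = 1559.68 MeV
Per nucleon: 1559.68 / 197 = 7.917 MeV

7.917 MeV/nucleon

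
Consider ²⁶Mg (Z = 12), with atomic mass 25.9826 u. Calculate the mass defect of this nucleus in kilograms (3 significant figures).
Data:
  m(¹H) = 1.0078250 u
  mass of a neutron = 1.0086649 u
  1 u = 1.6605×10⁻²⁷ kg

3.86e-28 kg

The nucleus contains 12 protons and 26 − 12 = 14 neutrons.
Σm = 12·m(¹H) + 14·m_n = 12.0939000 + 14.1213086 = 26.2152086 u
Δm = 26.2152086 − 25.9826 = 0.2326086 u
In SI units: 0.2326086 u × 1.6605×10⁻²⁷ kg/u = 3.8625e-28 kg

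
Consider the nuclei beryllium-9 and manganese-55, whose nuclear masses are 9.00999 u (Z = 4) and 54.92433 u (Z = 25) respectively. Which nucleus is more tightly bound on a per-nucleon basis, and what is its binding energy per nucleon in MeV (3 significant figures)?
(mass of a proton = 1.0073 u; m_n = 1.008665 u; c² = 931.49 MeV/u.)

manganese-55; 8.77 MeV/nucleon

beryllium-9: Σm = 4(1.0073) + 5(1.008665) = 9.072525 u; Δm = 0.062535 u; E_B = 58.251 MeV; E_B/A = 6.472 MeV
manganese-55: Σm = 25(1.0073) + 30(1.008665) = 55.442450 u; Δm = 0.518120 u; E_B = 482.6236 MeV; E_B/A = 8.77497 MeV
manganese-55 has the higher binding energy per nucleon, so it is the more tightly bound nucleus.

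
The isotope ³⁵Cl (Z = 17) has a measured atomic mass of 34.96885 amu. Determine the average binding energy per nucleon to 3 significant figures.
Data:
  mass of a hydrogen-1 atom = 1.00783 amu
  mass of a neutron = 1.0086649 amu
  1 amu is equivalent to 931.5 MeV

8.52 MeV/nucleon

Σm = 17·m(¹H) + 18·m_n = 17.13311 + 18.1559682 = 35.2890782 amu
Mass defect Δm = 35.2890782 − 34.96885 = 0.3202282 amu
E_B = 0.3202282 × 931.5 = 298.293 MeV
Dividing by A = 35 gives 8.523 MeV per nucleon.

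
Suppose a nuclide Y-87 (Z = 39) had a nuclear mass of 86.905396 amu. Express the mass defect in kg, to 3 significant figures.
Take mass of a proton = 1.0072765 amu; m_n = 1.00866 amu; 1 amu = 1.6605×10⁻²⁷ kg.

1.32e-27 kg

With 39 protons and 48 neutrons (A = 87):
Mass of separated nucleons = 39(1.0072765) + 48(1.00866) = 39.2837835 + 48.41568 = 87.6994635 amu
Mass defect Δm = 87.6994635 − 86.905396 = 0.7940675 amu
In SI units: 0.7940675 amu × 1.6605×10⁻²⁷ kg/amu = 1.3185e-27 kg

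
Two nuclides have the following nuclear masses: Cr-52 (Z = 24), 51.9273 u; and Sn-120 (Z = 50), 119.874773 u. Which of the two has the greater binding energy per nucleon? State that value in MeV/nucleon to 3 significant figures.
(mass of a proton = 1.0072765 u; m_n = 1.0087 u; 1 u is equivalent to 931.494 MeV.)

Cr-52; 8.79 MeV/nucleon

Cr-52: Σm = 24(1.0072765) + 28(1.0087) = 52.4182360 u; Δm = 0.4909360 u; E_B = 457.30 MeV; E_B/A = 8.794 MeV
Sn-120: Σm = 50(1.0072765) + 70(1.0087) = 120.9728250 u; Δm = 1.0980520 u; E_B = 1022.83 MeV; E_B/A = 8.524 MeV
Cr-52 has the higher binding energy per nucleon, so it is the more tightly bound nucleus.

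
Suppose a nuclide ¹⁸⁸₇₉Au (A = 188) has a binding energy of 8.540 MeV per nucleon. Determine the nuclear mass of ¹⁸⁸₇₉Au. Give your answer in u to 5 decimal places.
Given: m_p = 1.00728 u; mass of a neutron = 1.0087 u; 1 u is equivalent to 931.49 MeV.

Total binding energy = 188 × 8.540 = 1605.520 MeV
Mass defect = 1605.520 MeV / (931.49 MeV/u) = 1.7236041 u
Constituent mass = 79(1.00728) + 109(1.0087) = 189.52342 u
Nuclear mass = 189.52342 − 1.7236041 = 187.7998159 u ≈ 187.79982 u (to 5 decimal places)

187.79982 u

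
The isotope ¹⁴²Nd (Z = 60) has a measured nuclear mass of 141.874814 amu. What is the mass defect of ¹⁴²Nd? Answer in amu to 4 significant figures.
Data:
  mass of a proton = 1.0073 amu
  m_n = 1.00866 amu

Σm = 60·m_p + 82·m_n = 60.4380 + 82.71012 = 143.14812 amu
Mass defect Δm = 143.14812 − 141.874814 = 1.273306 amu

1.273 amu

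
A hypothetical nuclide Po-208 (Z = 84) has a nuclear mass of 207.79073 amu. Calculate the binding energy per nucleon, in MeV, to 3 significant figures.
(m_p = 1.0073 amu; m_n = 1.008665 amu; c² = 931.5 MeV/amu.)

8.50 MeV/nucleon

Total constituent mass: 84 × 1.0073 + 124 × 1.008665 = 209.687660 amu
Mass defect Δm = 209.687660 − 207.79073 = 1.896930 amu
Binding energy = Δm·c² = 1.896930 × 931.5 MeV/amu = 1766.99 MeV
Per nucleon: 1766.99 / 208 = 8.495 MeV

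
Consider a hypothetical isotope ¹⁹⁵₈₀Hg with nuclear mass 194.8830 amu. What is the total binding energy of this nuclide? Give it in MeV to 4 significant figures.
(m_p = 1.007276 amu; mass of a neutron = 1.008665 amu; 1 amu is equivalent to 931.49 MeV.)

1579 MeV

Σm = 80·m_p + 115·m_n = 80.582080 + 115.996475 = 196.578555 amu
Δm = 196.578555 − 194.8830 = 1.695555 amu
Binding energy = Δm·c² = 1.695555 × 931.49 MeV/amu = 1579.39 MeV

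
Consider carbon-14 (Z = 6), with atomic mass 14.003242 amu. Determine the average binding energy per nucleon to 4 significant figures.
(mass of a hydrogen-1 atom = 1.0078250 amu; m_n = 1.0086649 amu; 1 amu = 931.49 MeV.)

The nucleus contains 6 protons and 14 − 6 = 8 neutrons.
Total constituent mass: 6 × 1.0078250 + 8 × 1.0086649 = 14.1162692 amu
Δm = 14.1162692 − 14.003242 = 0.1130272 amu
E_B = 0.1130272 × 931.49 = 105.284 MeV
Dividing by A = 14 gives 7.520 MeV per nucleon.

7.520 MeV/nucleon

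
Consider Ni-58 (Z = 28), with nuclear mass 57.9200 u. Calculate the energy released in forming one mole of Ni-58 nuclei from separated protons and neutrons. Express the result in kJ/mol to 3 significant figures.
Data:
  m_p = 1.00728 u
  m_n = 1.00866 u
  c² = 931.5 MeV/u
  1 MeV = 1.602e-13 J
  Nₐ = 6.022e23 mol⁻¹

4.89e+10 kJ/mol

Z = 28, so N = A − Z = 58 − 28 = 30.
Σm = 28·m_p + 30·m_n = 28.20384 + 30.25980 = 58.46364 u
Δm = 58.46364 − 57.9200 = 0.54364 u
Binding energy = Δm·c² = 0.54364 × 931.5 MeV/u = 506.401 MeV
Per nucleus in joules: 506.401 MeV × 1.602e-13 J/MeV = 8.1125e-11 J
Per mole: 8.1125e-11 J × 6.022e23 mol⁻¹ = 4.8853e+13 J/mol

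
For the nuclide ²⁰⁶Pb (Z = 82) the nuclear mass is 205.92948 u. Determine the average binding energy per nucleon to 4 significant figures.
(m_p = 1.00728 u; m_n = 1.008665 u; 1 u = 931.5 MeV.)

Σm = 82·m_p + 124·m_n = 82.59696 + 125.074460 = 207.671420 u
Δm = 207.671420 − 205.92948 = 1.741940 u
Converting to energy: 1.741940 u × 931.5 MeV/u = 1622.62 MeV
Dividing by A = 206 gives 7.877 MeV per nucleon.

7.877 MeV/nucleon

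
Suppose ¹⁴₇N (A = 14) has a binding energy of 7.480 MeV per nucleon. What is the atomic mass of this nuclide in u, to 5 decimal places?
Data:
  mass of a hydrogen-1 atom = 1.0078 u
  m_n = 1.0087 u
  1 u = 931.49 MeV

Total binding energy = 14 × 7.480 = 104.720 MeV
Mass defect = 104.720 MeV / (931.49 MeV/u) = 0.1124220 u
Constituent mass = 7(1.0078) + 7(1.0087) = 14.1155 u
Atomic mass = 14.1155 − 0.1124220 = 14.0030780 u ≈ 14.00308 u (to 5 decimal places)

14.00308 u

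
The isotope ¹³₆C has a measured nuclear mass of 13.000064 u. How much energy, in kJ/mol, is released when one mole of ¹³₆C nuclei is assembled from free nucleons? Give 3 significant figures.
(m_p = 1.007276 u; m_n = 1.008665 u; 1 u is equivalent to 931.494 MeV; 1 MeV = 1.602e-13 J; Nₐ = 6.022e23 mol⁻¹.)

9.37e+09 kJ/mol

Σm = 6·m_p + 7·m_n = 6.043656 + 7.060655 = 13.104311 u
The mass defect is 13.104311 − 13.000064 = 0.104247 u.
Converting to energy: 0.104247 u × 931.494 MeV/u = 97.1055 MeV
Per nucleus in joules: 97.1055 MeV × 1.602e-13 J/MeV = 1.5556e-11 J
Per mole: 1.5556e-11 J × 6.022e23 mol⁻¹ = 9.3678e+12 J/mol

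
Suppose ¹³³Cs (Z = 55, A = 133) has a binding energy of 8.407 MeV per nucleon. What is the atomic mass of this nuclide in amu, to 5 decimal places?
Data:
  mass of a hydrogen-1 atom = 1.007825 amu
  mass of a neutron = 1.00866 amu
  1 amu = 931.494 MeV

132.90549 amu

Total binding energy = 133 × 8.407 = 1118.131 MeV
Mass defect = 1118.131 MeV / (931.494 MeV/amu) = 1.2003631 amu
Constituent mass = 55(1.007825) + 78(1.00866) = 134.105855 amu
Atomic mass = 134.105855 − 1.2003631 = 132.9054919 amu ≈ 132.90549 amu (to 5 decimal places)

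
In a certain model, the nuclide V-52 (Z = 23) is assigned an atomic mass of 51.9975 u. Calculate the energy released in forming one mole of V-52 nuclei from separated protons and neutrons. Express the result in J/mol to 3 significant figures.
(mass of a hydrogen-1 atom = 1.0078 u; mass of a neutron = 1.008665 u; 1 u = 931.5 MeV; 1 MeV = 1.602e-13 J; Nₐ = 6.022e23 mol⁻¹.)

Z = 23, so N = A − Z = 52 − 23 = 29.
Total constituent mass: 23 × 1.0078 + 29 × 1.008665 = 52.430685 u
Mass defect Δm = 52.430685 − 51.9975 = 0.433185 u
Converting to energy: 0.433185 u × 931.5 MeV/u = 403.512 MeV
Per nucleus in joules: 403.512 MeV × 1.602e-13 J/MeV = 6.4643e-11 J
Per mole: 6.4643e-11 J × 6.022e23 mol⁻¹ = 3.8928e+13 J/mol

3.89e+13 J/mol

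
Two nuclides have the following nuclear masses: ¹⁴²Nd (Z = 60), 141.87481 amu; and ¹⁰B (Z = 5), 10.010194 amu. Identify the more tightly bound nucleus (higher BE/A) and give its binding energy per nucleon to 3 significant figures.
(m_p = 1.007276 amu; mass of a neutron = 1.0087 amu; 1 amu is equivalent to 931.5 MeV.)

¹⁴²Nd: Σm = 60(1.007276) + 82(1.0087) = 143.149960 amu; Δm = 1.275150 amu; E_B = 1187.8 MeV; E_B/A = 8.3648 MeV
¹⁰B: Σm = 5(1.007276) + 5(1.0087) = 10.079880 amu; Δm = 0.069686 amu; E_B = 64.913 MeV; E_B/A = 6.491 MeV
¹⁴²Nd has the higher binding energy per nucleon, so it is the more tightly bound nucleus.

¹⁴²Nd; 8.36 MeV/nucleon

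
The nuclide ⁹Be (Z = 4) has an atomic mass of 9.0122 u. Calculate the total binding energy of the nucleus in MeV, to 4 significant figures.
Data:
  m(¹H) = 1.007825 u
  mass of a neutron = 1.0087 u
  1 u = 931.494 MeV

58.31 MeV

Mass of separated nucleons = 4(1.007825) + 5(1.0087) = 4.031300 + 5.0435 = 9.074800 u
The mass defect is 9.074800 − 9.0122 = 0.062600 u.
Binding energy = Δm·c² = 0.062600 × 931.494 MeV/u = 58.3115 MeV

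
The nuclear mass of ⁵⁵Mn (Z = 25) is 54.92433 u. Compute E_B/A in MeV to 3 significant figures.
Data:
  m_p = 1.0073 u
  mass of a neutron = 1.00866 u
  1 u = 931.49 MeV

8.77 MeV/nucleon

Z = 25, so N = A − Z = 55 − 25 = 30.
Mass of separated nucleons = 25(1.0073) + 30(1.00866) = 25.1825 + 30.25980 = 55.44230 u
Δm = 55.44230 − 54.92433 = 0.51797 u
E_B = 0.51797 × 931.49 = 482.484 MeV
Per nucleon: 482.484 / 55 = 8.772 MeV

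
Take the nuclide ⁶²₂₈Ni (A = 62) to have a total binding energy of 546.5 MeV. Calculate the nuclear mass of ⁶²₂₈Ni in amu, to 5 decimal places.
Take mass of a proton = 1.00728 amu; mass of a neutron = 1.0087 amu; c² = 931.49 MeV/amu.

Mass defect = 546.5 MeV / (931.49 MeV/amu) = 0.5866944 amu
Constituent mass = 28(1.00728) + 34(1.0087) = 62.49964 amu
Nuclear mass = 62.49964 − 0.5866944 = 61.9129456 amu ≈ 61.91295 amu (to 5 decimal places)

61.91295 amu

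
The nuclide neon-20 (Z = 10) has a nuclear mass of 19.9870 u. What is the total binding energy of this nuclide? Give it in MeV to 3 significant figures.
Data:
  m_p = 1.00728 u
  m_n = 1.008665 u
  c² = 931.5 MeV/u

The nucleus contains 10 protons and 20 − 10 = 10 neutrons.
Σm = 10·m_p + 10·m_n = 10.07280 + 10.086650 = 20.159450 u
Δm = 20.159450 − 19.9870 = 0.172450 u
E_B = 0.172450 × 931.5 = 160.637 MeV

161 MeV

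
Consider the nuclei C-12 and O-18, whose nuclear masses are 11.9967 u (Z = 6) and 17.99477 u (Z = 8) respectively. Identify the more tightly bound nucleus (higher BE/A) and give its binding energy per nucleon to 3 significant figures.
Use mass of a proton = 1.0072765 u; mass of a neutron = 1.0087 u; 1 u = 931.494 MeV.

C-12: Σm = 6(1.0072765) + 6(1.0087) = 12.0958590 u; Δm = 0.0991590 u; E_B = 92.366 MeV; E_B/A = 7.697 MeV
O-18: Σm = 8(1.0072765) + 10(1.0087) = 18.1452120 u; Δm = 0.1504420 u; E_B = 140.136 MeV; E_B/A = 7.785 MeV
O-18 has the higher binding energy per nucleon, so it is the more tightly bound nucleus.

O-18; 7.79 MeV/nucleon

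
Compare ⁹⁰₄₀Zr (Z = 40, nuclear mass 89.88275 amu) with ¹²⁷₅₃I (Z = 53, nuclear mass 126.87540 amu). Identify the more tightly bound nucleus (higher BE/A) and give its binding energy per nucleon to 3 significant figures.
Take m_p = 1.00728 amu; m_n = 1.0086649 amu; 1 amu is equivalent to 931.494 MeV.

⁹⁰₄₀Zr: Σm = 40(1.00728) + 50(1.0086649) = 90.7244450 amu; Δm = 0.8416950 amu; E_B = 784.03 MeV; E_B/A = 8.711 MeV
¹²⁷₅₃I: Σm = 53(1.00728) + 74(1.0086649) = 128.0270426 amu; Δm = 1.1516426 amu; E_B = 1072.75 MeV; E_B/A = 8.447 MeV
⁹⁰₄₀Zr has the higher binding energy per nucleon, so it is the more tightly bound nucleus.

⁹⁰₄₀Zr; 8.71 MeV/nucleon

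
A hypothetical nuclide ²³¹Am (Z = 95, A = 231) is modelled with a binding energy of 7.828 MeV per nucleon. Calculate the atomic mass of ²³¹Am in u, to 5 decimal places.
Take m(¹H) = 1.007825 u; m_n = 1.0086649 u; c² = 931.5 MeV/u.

Total binding energy = 231 × 7.828 = 1808.268 MeV
Mass defect = 1808.268 MeV / (931.5 MeV/u) = 1.9412432 u
Constituent mass = 95(1.007825) + 136(1.0086649) = 232.9218014 u
Atomic mass = 232.9218014 − 1.9412432 = 230.9805582 u ≈ 230.98056 u (to 5 decimal places)

230.98056 u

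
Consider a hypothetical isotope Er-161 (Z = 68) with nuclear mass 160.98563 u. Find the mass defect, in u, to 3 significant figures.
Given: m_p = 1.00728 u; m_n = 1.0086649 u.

1.32 u

The nucleus contains 68 protons and 161 − 68 = 93 neutrons.
Mass of separated nucleons = 68(1.00728) + 93(1.0086649) = 68.49504 + 93.8058357 = 162.3008757 u
The mass defect is 162.3008757 − 160.98563 = 1.3152457 u.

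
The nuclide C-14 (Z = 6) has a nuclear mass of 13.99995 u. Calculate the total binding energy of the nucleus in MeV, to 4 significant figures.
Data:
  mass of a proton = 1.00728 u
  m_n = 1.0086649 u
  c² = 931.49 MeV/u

The nucleus contains 6 protons and 14 − 6 = 8 neutrons.
Total constituent mass: 6 × 1.00728 + 8 × 1.0086649 = 14.1129992 u
Mass defect Δm = 14.1129992 − 13.99995 = 0.1130492 u
E_B = 0.1130492 × 931.49 = 105.304 MeV

105.3 MeV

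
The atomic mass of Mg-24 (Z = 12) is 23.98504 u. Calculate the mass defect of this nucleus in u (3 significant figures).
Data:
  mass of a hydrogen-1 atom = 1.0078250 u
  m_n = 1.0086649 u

0.213 u

The nucleus contains 12 protons and 24 − 12 = 12 neutrons.
Total constituent mass: 12 × 1.0078250 + 12 × 1.0086649 = 24.1978788 u
Δm = 24.1978788 − 23.98504 = 0.2128388 u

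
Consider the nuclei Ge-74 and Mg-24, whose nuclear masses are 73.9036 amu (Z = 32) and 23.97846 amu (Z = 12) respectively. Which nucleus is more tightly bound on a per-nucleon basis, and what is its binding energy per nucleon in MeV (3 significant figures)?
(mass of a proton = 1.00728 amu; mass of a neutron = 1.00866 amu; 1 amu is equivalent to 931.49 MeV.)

Ge-74: Σm = 32(1.00728) + 42(1.00866) = 74.59668 amu; Δm = 0.69308 amu; E_B = 645.60 MeV; E_B/A = 8.724 MeV
Mg-24: Σm = 12(1.00728) + 12(1.00866) = 24.19128 amu; Δm = 0.21282 amu; E_B = 198.24 MeV; E_B/A = 8.260 MeV
Ge-74 has the higher binding energy per nucleon, so it is the more tightly bound nucleus.

Ge-74; 8.72 MeV/nucleon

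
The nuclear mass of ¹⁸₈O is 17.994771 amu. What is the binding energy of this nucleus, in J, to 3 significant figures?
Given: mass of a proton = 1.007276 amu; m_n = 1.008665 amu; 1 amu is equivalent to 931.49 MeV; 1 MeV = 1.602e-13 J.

2.24e-11 J

Total constituent mass: 8 × 1.007276 + 10 × 1.008665 = 18.144858 amu
The mass defect is 18.144858 − 17.994771 = 0.150087 amu.
E_B = 0.150087 × 931.49 = 139.805 MeV
In joules: 139.805 MeV × 1.602e-13 J/MeV = 2.2397e-11 J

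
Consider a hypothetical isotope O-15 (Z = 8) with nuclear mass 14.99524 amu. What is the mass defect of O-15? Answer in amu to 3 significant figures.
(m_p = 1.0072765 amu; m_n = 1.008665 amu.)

0.124 amu

Σm = 8·m_p + 7·m_n = 8.0582120 + 7.060655 = 15.1188670 amu
Δm = 15.1188670 − 14.99524 = 0.1236270 amu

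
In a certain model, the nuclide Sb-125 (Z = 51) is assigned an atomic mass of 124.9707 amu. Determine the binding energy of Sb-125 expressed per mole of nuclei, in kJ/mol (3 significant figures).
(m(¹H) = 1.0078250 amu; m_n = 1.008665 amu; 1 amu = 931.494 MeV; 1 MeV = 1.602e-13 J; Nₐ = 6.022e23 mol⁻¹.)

Σm = 51·m(¹H) + 74·m_n = 51.3990750 + 74.641210 = 126.0402850 amu
Mass defect Δm = 126.0402850 − 124.9707 = 1.0695850 amu
Binding energy = Δm·c² = 1.0695850 × 931.494 MeV/amu = 996.312 MeV
Per nucleus in joules: 996.312 MeV × 1.602e-13 J/MeV = 1.5961e-10 J
Per mole: 1.5961e-10 J × 6.022e23 mol⁻¹ = 9.6117e+13 J/mol

9.61e+10 kJ/mol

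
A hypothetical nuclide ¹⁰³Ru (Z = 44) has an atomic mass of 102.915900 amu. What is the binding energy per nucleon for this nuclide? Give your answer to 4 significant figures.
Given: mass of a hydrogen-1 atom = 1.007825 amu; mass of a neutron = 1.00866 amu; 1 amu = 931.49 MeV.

Total constituent mass: 44 × 1.007825 + 59 × 1.00866 = 103.855240 amu
Δm = 103.855240 − 102.915900 = 0.939340 amu
Converting to energy: 0.939340 amu × 931.49 MeV/amu = 874.986 MeV
Per nucleon: 874.986 / 103 = 8.495 MeV

8.495 MeV/nucleon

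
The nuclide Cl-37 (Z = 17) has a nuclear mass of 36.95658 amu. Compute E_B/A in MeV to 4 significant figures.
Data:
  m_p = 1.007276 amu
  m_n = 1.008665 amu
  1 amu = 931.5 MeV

8.570 MeV/nucleon

Z = 17, so N = A − Z = 37 − 17 = 20.
Mass of separated nucleons = 17(1.007276) + 20(1.008665) = 17.123692 + 20.173300 = 37.296992 amu
Δm = 37.296992 − 36.95658 = 0.340412 amu
E_B = 0.340412 × 931.5 = 317.094 MeV
BE/A = 317.094 MeV / 37 = 8.570 MeV/nucleon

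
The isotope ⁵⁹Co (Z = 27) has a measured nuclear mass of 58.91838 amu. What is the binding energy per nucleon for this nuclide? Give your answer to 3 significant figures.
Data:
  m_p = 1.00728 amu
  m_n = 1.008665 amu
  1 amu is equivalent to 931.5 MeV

Σm = 27·m_p + 32·m_n = 27.19656 + 32.277280 = 59.473840 amu
The mass defect is 59.473840 − 58.91838 = 0.555460 amu.
Converting to energy: 0.555460 amu × 931.5 MeV/amu = 517.411 MeV
BE/A = 517.411 MeV / 59 = 8.770 MeV/nucleon

8.77 MeV/nucleon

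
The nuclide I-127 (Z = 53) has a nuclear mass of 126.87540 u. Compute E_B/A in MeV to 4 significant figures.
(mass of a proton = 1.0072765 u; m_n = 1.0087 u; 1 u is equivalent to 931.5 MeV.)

8.465 MeV/nucleon

Z = 53, so N = A − Z = 127 − 53 = 74.
Mass of separated nucleons = 53(1.0072765) + 74(1.0087) = 53.3856545 + 74.6438 = 128.0294545 u
Mass defect Δm = 128.0294545 − 126.87540 = 1.1540545 u
Converting to energy: 1.1540545 u × 931.5 MeV/u = 1075.00 MeV
BE/A = 1075.00 MeV / 127 = 8.465 MeV/nucleon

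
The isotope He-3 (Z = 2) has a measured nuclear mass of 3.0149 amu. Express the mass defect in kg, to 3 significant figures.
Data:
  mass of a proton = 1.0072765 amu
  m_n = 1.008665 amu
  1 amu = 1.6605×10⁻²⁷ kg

Total constituent mass: 2 × 1.0072765 + 1 × 1.008665 = 3.0232180 amu
The mass defect is 3.0232180 − 3.0149 = 0.0083180 amu.
In SI units: 0.0083180 amu × 1.6605×10⁻²⁷ kg/amu = 1.3812e-29 kg

1.38e-29 kg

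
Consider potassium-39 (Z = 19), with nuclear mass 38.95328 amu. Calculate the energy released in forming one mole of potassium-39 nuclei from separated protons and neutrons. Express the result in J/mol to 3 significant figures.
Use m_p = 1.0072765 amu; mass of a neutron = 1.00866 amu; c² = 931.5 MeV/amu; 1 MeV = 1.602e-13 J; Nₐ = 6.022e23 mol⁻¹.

Σm = 19·m_p + 20·m_n = 19.1382535 + 20.17320 = 39.3114535 amu
The mass defect is 39.3114535 − 38.95328 = 0.3581735 amu.
Converting to energy: 0.3581735 amu × 931.5 MeV/amu = 333.639 MeV
Per nucleus in joules: 333.639 MeV × 1.602e-13 J/MeV = 5.3449e-11 J
Per mole: 5.3449e-11 J × 6.022e23 mol⁻¹ = 3.2187e+13 J/mol

3.22e+13 J/mol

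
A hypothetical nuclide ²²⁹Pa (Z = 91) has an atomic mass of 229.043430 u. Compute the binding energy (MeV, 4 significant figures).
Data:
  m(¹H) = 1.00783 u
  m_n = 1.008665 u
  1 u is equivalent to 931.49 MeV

The nucleus contains 91 protons and 229 − 91 = 138 neutrons.
Mass of separated nucleons = 91(1.00783) + 138(1.008665) = 91.71253 + 139.195770 = 230.908300 u
Δm = 230.908300 − 229.043430 = 1.864870 u
E_B = 1.864870 × 931.49 = 1737.11 MeV

1737 MeV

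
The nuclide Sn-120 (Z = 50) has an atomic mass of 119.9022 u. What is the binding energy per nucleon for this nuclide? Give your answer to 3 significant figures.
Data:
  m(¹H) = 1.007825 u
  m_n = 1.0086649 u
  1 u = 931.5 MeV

Σm = 50·m(¹H) + 70·m_n = 50.391250 + 70.6065430 = 120.9977930 u
Δm = 120.9977930 − 119.9022 = 1.0955930 u
E_B = 1.0955930 × 931.5 = 1020.54 MeV
Dividing by A = 120 gives 8.5045 MeV per nucleon.

8.50 MeV/nucleon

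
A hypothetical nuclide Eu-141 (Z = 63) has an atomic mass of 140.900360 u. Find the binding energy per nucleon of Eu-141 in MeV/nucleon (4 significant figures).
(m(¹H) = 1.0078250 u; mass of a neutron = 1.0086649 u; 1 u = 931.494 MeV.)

8.380 MeV/nucleon

Z = 63, so N = A − Z = 141 − 63 = 78.
Mass of separated nucleons = 63(1.0078250) + 78(1.0086649) = 63.4929750 + 78.6758622 = 142.1688372 u
The mass defect is 142.1688372 − 140.900360 = 1.2684772 u.
E_B = 1.2684772 × 931.494 = 1181.58 MeV
BE/A = 1181.58 MeV / 141 = 8.380 MeV/nucleon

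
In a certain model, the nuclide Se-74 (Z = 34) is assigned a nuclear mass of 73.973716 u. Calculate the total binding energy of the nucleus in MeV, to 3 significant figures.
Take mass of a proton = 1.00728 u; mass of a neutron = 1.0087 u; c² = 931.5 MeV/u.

579 MeV

With 34 protons and 40 neutrons (A = 74):
Total constituent mass: 34 × 1.00728 + 40 × 1.0087 = 74.59552 u
The mass defect is 74.59552 − 73.973716 = 0.621804 u.
Binding energy = Δm·c² = 0.621804 × 931.5 MeV/u = 579.210 MeV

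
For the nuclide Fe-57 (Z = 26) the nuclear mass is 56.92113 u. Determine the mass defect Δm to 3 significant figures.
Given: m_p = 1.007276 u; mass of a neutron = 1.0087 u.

0.538 u

With 26 protons and 31 neutrons (A = 57):
Total constituent mass: 26 × 1.007276 + 31 × 1.0087 = 57.458876 u
Mass defect Δm = 57.458876 − 56.92113 = 0.537746 u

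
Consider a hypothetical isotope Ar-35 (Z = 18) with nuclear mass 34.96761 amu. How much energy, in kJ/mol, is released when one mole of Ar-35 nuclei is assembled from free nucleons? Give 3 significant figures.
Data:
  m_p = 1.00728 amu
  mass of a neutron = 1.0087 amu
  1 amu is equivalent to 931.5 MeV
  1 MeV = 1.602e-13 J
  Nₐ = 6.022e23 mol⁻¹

2.80e+10 kJ/mol

The nucleus contains 18 protons and 35 − 18 = 17 neutrons.
Mass of separated nucleons = 18(1.00728) + 17(1.0087) = 18.13104 + 17.1479 = 35.27894 amu
Mass defect Δm = 35.27894 − 34.96761 = 0.31133 amu
Converting to energy: 0.31133 amu × 931.5 MeV/amu = 290.004 MeV
Per nucleus in joules: 290.004 MeV × 1.602e-13 J/MeV = 4.6459e-11 J
Per mole: 4.6459e-11 J × 6.022e23 mol⁻¹ = 2.7978e+13 J/mol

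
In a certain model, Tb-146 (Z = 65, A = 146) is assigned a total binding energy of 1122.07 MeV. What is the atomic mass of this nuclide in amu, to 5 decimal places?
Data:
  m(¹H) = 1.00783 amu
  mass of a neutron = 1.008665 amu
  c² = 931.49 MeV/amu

Mass defect = 1122.07 MeV / (931.49 MeV/amu) = 1.2045969 amu
Constituent mass = 65(1.00783) + 81(1.008665) = 147.210815 amu
Atomic mass = 147.210815 − 1.2045969 = 146.0062181 amu ≈ 146.00622 amu (to 5 decimal places)

146.00622 amu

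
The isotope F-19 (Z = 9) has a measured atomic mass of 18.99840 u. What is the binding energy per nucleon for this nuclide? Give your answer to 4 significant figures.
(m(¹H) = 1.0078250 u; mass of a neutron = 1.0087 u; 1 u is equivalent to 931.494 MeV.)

The nucleus contains 9 protons and 19 − 9 = 10 neutrons.
Σm = 9·m(¹H) + 10·m_n = 9.0704250 + 10.0870 = 19.1574250 u
Δm = 19.1574250 − 18.99840 = 0.1590250 u
E_B = 0.1590250 × 931.494 = 148.131 MeV
Per nucleon: 148.131 / 19 = 7.796 MeV

7.796 MeV/nucleon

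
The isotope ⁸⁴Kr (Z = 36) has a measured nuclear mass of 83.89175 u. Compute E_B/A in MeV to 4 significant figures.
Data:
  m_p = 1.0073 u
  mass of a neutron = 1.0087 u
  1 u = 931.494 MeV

The nucleus contains 36 protons and 84 − 36 = 48 neutrons.
Σm = 36·m_p + 48·m_n = 36.2628 + 48.4176 = 84.6804 u
Mass defect Δm = 84.6804 − 83.89175 = 0.78865 u
E_B = 0.78865 × 931.494 = 734.623 MeV
Per nucleon: 734.623 / 84 = 8.746 MeV

8.746 MeV/nucleon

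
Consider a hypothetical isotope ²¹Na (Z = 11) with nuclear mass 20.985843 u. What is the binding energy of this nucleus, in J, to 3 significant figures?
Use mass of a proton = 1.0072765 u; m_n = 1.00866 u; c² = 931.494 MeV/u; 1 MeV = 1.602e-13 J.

2.70e-11 J

Z = 11, so N = A − Z = 21 − 11 = 10.
Total constituent mass: 11 × 1.0072765 + 10 × 1.00866 = 21.1666415 u
Δm = 21.1666415 − 20.985843 = 0.1807985 u
Binding energy = Δm·c² = 0.1807985 × 931.494 MeV/u = 168.413 MeV
In joules: 168.413 MeV × 1.602e-13 J/MeV = 2.6980e-11 J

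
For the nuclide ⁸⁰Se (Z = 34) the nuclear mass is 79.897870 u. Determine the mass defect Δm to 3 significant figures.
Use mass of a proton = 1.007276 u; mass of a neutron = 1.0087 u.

0.750 u

Total constituent mass: 34 × 1.007276 + 46 × 1.0087 = 80.647584 u
The mass defect is 80.647584 − 79.897870 = 0.749714 u.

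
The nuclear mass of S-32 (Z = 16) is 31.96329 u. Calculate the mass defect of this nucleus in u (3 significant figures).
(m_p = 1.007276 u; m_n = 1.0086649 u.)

Total constituent mass: 16 × 1.007276 + 16 × 1.0086649 = 32.2550544 u
Mass defect Δm = 32.2550544 − 31.96329 = 0.2917644 u

0.292 u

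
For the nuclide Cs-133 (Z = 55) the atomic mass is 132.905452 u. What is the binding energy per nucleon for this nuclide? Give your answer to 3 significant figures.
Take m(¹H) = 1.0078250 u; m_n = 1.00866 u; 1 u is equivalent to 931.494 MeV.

Z = 55, so N = A − Z = 133 − 55 = 78.
Mass of separated nucleons = 55(1.0078250) + 78(1.00866) = 55.4303750 + 78.67548 = 134.1058550 u
Mass defect Δm = 134.1058550 − 132.905452 = 1.2004030 u
Binding energy = Δm·c² = 1.2004030 × 931.494 MeV/u = 1118.17 MeV
Dividing by A = 133 gives 8.407 MeV per nucleon.

8.41 MeV/nucleon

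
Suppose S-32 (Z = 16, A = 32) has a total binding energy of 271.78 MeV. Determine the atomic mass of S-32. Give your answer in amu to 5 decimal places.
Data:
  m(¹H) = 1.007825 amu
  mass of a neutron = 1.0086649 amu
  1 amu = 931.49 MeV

Mass defect = 271.78 MeV / (931.49 MeV/amu) = 0.2917691 amu
Constituent mass = 16(1.007825) + 16(1.0086649) = 32.2638384 amu
Atomic mass = 32.2638384 − 0.2917691 = 31.9720693 amu ≈ 31.97207 amu (to 5 decimal places)

31.97207 amu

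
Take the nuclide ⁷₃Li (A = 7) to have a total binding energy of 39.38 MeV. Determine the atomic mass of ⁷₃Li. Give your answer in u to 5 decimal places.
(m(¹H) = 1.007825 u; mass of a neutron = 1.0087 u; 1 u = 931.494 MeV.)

7.01600 u

Mass defect = 39.38 MeV / (931.494 MeV/u) = 0.0422762 u
Constituent mass = 3(1.007825) + 4(1.0087) = 7.058275 u
Atomic mass = 7.058275 − 0.0422762 = 7.0159988 u ≈ 7.01600 u (to 5 decimal places)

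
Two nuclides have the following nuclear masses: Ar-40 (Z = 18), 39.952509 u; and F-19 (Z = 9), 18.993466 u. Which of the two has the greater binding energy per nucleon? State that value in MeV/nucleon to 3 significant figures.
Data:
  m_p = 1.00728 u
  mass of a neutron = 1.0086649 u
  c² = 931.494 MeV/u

Ar-40: Σm = 18(1.00728) + 22(1.0086649) = 40.3216678 u; Δm = 0.3691588 u; E_B = 343.87 MeV; E_B/A = 8.597 MeV
F-19: Σm = 9(1.00728) + 10(1.0086649) = 19.1521690 u; Δm = 0.1587030 u; E_B = 147.83 MeV; E_B/A = 7.781 MeV
Ar-40 has the higher binding energy per nucleon, so it is the more tightly bound nucleus.

Ar-40; 8.60 MeV/nucleon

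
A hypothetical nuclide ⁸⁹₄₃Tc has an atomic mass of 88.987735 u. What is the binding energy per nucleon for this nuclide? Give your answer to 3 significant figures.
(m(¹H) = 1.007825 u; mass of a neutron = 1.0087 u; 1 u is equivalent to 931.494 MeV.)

With 43 protons and 46 neutrons (A = 89):
Σm = 43·m(¹H) + 46·m_n = 43.336475 + 46.4002 = 89.736675 u
Δm = 89.736675 − 88.987735 = 0.748940 u
Converting to energy: 0.748940 u × 931.494 MeV/u = 697.633 MeV
BE/A = 697.633 MeV / 89 = 7.839 MeV/nucleon

7.84 MeV/nucleon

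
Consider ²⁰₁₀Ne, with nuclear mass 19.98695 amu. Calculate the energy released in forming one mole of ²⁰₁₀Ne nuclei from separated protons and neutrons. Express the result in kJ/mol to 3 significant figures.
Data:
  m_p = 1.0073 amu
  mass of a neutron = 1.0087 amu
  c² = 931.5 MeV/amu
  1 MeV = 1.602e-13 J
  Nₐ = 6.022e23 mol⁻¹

Z = 10, so N = A − Z = 20 − 10 = 10.
Total constituent mass: 10 × 1.0073 + 10 × 1.0087 = 20.1600 amu
The mass defect is 20.1600 − 19.98695 = 0.17305 amu.
Binding energy = Δm·c² = 0.17305 × 931.5 MeV/amu = 161.196 MeV
Per nucleus in joules: 161.196 MeV × 1.602e-13 J/MeV = 2.5824e-11 J
Per mole: 2.5824e-11 J × 6.022e23 mol⁻¹ = 1.5551e+13 J/mol

1.56e+10 kJ/mol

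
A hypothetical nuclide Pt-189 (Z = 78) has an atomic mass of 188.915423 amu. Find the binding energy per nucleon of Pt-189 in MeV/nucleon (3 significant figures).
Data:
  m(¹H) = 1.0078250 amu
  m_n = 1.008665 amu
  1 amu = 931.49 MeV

Z = 78, so N = A − Z = 189 − 78 = 111.
Mass of separated nucleons = 78(1.0078250) + 111(1.008665) = 78.6103500 + 111.961815 = 190.5721650 amu
The mass defect is 190.5721650 − 188.915423 = 1.6567420 amu.
Converting to energy: 1.6567420 amu × 931.49 MeV/amu = 1543.24 MeV
Per nucleon: 1543.24 / 189 = 8.165 MeV

8.17 MeV/nucleon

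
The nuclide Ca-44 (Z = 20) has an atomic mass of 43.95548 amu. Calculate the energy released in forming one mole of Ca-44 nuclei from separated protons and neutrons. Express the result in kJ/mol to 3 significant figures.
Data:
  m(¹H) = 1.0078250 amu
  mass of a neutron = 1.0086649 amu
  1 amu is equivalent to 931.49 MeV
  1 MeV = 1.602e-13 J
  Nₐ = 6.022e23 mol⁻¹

3.68e+10 kJ/mol

Z = 20, so N = A − Z = 44 − 20 = 24.
Mass of separated nucleons = 20(1.0078250) + 24(1.0086649) = 20.1565000 + 24.2079576 = 44.3644576 amu
Δm = 44.3644576 − 43.95548 = 0.4089776 amu
E_B = 0.4089776 × 931.49 = 380.959 MeV
Per nucleus in joules: 380.959 MeV × 1.602e-13 J/MeV = 6.1030e-11 J
Per mole: 6.1030e-11 J × 6.022e23 mol⁻¹ = 3.6752e+13 J/mol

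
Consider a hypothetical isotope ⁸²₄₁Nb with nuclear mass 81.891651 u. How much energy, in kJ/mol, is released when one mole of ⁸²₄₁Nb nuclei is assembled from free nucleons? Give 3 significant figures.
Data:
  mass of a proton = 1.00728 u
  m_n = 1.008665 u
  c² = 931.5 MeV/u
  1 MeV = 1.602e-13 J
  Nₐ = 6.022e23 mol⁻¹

6.85e+10 kJ/mol

Z = 41, so N = A − Z = 82 − 41 = 41.
Mass of separated nucleons = 41(1.00728) + 41(1.008665) = 41.29848 + 41.355265 = 82.653745 u
Δm = 82.653745 − 81.891651 = 0.762094 u
Converting to energy: 0.762094 u × 931.5 MeV/u = 709.891 MeV
Per nucleus in joules: 709.891 MeV × 1.602e-13 J/MeV = 1.1372e-10 J
Per mole: 1.1372e-10 J × 6.022e23 mol⁻¹ = 6.8482e+13 J/mol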